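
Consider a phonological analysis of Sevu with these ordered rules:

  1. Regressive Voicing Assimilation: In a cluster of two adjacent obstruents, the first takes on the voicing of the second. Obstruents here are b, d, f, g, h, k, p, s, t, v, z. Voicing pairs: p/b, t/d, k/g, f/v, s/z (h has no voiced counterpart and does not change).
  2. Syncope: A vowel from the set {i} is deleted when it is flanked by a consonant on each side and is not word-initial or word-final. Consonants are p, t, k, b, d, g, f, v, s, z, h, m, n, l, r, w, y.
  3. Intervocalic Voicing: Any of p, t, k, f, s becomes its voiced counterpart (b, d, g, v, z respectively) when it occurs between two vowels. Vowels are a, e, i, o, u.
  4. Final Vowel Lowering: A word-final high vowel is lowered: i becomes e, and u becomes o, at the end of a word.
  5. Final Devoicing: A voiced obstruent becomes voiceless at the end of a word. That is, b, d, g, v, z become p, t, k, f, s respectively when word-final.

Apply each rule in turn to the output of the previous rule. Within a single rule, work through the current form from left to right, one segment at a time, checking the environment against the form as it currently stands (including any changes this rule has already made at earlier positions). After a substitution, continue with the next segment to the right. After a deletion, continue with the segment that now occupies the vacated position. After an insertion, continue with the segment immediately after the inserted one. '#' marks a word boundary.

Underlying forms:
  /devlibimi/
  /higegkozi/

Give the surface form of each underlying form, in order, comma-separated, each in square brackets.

[devlbme], [hgekkoze]

/devlibimi/:
  1 Regressive Voicing Assimilation: no change — [devlibimi]
  2 Syncope: [devlibimi] → [devlbmi]
  3 Intervocalic Voicing: no change — [devlbmi]
  4 Final Vowel Lowering: [devlbmi] → [devlbme]
  5 Final Devoicing: no change — [devlbme]
/higegkozi/:
  1 Regressive Voicing Assimilation: [higegkozi] → [higekkozi]
  2 Syncope: [higekkozi] → [hgekkozi]
  3 Intervocalic Voicing: no change — [hgekkozi]
  4 Final Vowel Lowering: [hgekkozi] → [hgekkoze]
  5 Final Devoicing: no change — [hgekkoze]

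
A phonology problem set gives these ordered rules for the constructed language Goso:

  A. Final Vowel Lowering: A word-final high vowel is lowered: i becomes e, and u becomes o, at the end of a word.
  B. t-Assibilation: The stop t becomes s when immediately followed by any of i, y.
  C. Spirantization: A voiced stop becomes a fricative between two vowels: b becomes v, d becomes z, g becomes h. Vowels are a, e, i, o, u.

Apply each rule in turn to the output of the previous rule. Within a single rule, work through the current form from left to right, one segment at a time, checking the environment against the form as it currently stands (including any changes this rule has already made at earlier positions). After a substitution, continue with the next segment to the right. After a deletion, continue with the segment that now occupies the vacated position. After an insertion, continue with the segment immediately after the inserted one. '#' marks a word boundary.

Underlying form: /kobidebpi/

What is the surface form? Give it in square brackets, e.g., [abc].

[kovizebpe]

A Final Vowel Lowering: [kobidebpi] → [kobidebpe]
B t-Assibilation: no change — [kobidebpe]
C Spirantization: [kobidebpe] → [kovizebpe]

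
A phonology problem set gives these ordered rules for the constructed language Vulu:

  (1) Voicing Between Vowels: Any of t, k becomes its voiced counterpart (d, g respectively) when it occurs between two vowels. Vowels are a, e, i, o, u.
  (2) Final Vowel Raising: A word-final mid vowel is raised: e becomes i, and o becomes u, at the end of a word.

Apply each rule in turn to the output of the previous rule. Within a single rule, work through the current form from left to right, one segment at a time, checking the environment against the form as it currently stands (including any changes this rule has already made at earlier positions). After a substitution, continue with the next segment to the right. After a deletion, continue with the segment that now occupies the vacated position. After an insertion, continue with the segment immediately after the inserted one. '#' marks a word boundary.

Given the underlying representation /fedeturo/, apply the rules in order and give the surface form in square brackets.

[fededuru]

(1) Voicing Between Vowels: [fedeturo] → [fededuro]
(2) Final Vowel Raising: [fededuro] → [fededuru]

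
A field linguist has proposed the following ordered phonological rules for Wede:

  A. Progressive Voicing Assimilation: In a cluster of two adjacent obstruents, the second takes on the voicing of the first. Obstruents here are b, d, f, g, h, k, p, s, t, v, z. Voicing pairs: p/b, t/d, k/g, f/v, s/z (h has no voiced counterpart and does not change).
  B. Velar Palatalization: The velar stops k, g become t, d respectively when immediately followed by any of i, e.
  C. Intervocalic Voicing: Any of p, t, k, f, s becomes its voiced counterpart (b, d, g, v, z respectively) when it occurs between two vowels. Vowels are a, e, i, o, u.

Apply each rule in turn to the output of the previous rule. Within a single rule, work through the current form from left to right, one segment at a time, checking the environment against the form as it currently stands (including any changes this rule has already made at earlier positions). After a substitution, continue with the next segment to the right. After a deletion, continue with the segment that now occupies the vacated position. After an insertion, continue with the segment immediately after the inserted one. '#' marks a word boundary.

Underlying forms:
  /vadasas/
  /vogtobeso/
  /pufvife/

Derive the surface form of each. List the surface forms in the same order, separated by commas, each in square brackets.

[vadazas], [vogdobezo], [puffive]

/vadasas/:
  A Progressive Voicing Assimilation: no change — [vadasas]
  B Velar Palatalization: no change — [vadasas]
  C Intervocalic Voicing: [vadasas] → [vadazas]
/vogtobeso/:
  A Progressive Voicing Assimilation: [vogtobeso] → [vogdobeso]
  B Velar Palatalization: no change — [vogdobeso]
  C Intervocalic Voicing: [vogdobeso] → [vogdobezo]
/pufvife/:
  A Progressive Voicing Assimilation: [pufvife] → [puffife]
  B Velar Palatalization: no change — [puffife]
  C Intervocalic Voicing: [puffife] → [puffive]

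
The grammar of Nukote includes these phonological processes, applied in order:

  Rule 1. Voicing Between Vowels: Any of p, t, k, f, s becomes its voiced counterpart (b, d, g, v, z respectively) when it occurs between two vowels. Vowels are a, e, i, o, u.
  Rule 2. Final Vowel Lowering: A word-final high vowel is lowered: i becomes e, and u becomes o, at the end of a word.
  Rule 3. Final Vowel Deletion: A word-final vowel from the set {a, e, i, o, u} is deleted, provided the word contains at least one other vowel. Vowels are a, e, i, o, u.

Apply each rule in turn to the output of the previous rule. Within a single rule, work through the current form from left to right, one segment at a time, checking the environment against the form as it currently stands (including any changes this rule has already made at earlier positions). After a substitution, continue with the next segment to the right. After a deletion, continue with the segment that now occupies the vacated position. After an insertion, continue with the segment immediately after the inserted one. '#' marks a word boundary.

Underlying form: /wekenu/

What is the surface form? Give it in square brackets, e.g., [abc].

Rule 1 Voicing Between Vowels: [wekenu] → [wegenu]
Rule 2 Final Vowel Lowering: [wegenu] → [wegeno]
Rule 3 Final Vowel Deletion: [wegeno] → [wegen]

[wegen]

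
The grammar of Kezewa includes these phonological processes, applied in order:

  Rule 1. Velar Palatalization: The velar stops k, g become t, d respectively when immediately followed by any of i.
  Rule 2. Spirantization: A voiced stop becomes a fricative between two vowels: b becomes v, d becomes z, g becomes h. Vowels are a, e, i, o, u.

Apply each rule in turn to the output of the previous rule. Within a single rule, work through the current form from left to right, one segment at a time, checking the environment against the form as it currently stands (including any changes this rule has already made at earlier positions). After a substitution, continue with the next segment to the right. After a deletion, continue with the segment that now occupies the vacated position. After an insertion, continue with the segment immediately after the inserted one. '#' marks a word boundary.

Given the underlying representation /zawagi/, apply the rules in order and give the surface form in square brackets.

Rule 1 Velar Palatalization: [zawagi] → [zawadi]
Rule 2 Spirantization: [zawadi] → [zawazi]

[zawazi]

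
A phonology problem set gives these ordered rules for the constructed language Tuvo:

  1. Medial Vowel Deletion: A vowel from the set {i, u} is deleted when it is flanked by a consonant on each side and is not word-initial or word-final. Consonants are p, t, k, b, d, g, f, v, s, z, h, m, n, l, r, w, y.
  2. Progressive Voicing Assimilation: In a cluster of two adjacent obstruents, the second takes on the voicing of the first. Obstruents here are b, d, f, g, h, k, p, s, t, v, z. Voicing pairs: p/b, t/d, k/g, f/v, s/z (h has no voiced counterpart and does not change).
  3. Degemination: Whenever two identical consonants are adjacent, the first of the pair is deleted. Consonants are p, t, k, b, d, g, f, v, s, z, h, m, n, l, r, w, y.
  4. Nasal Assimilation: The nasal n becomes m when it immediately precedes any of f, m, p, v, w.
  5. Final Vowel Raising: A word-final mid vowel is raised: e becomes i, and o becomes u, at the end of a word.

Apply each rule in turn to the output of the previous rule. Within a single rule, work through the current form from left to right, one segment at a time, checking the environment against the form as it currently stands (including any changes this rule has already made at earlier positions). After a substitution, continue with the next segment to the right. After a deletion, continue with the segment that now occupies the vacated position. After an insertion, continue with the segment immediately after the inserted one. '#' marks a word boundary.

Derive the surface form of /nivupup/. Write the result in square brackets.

[mvb]

1 Medial Vowel Deletion: [nivupup] → [nvpp]
2 Progressive Voicing Assimilation: [nvpp] → [nvbb]
3 Degemination: [nvbb] → [nvb]
4 Nasal Assimilation: [nvb] → [mvb]
5 Final Vowel Raising: no change — [mvb]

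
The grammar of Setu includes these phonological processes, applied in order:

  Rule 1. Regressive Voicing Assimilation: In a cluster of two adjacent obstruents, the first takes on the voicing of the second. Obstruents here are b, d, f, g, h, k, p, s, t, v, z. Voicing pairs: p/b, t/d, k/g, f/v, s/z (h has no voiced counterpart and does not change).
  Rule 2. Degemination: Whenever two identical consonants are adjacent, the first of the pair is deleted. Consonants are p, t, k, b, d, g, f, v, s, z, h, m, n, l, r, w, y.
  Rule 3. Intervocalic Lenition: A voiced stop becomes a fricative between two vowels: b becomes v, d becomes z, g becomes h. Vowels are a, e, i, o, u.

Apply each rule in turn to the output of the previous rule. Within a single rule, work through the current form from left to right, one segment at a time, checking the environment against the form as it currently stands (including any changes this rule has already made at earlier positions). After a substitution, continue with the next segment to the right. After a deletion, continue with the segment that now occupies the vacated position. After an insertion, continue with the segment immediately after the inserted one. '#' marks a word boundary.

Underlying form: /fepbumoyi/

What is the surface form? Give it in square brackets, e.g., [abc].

Rule 1 Regressive Voicing Assimilation: [fepbumoyi] → [febbumoyi]
Rule 2 Degemination: [febbumoyi] → [febumoyi]
Rule 3 Intervocalic Lenition: [febumoyi] → [fevumoyi]

[fevumoyi]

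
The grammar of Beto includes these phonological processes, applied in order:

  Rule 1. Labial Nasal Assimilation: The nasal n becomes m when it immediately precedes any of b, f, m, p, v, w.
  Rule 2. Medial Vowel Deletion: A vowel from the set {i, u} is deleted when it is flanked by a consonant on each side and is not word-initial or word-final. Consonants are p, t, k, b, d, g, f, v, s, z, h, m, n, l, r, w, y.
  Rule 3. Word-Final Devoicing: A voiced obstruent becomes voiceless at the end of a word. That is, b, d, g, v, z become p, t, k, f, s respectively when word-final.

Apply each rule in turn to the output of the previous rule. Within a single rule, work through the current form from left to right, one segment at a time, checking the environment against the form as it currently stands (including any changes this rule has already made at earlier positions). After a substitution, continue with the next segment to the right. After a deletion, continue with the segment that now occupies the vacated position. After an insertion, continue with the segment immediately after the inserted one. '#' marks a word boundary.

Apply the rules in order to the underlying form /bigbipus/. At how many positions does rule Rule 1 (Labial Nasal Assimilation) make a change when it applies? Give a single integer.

Rule 1 Labial Nasal Assimilation: no change — [bigbipus]
Rule 2 Medial Vowel Deletion: [bigbipus] → [bgbps]
Rule 3 Word-Final Devoicing: no change — [bgbps]
Rule Rule 1 changed 0 position(s).

0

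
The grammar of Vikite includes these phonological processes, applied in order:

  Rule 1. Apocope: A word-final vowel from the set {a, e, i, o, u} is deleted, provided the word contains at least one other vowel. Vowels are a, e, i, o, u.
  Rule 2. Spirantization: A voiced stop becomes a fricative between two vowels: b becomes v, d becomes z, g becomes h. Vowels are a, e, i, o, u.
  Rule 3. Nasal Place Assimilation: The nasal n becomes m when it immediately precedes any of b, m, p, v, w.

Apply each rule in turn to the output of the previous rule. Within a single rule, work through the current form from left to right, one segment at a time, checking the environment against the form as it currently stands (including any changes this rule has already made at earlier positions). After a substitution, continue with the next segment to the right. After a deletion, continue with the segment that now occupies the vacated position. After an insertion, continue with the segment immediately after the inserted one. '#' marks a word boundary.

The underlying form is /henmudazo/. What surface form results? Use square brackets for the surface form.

[hemmuzaz]

Rule 1 Apocope: [henmudazo] → [henmudaz]
Rule 2 Spirantization: [henmudaz] → [henmuzaz]
Rule 3 Nasal Place Assimilation: [henmuzaz] → [hemmuzaz]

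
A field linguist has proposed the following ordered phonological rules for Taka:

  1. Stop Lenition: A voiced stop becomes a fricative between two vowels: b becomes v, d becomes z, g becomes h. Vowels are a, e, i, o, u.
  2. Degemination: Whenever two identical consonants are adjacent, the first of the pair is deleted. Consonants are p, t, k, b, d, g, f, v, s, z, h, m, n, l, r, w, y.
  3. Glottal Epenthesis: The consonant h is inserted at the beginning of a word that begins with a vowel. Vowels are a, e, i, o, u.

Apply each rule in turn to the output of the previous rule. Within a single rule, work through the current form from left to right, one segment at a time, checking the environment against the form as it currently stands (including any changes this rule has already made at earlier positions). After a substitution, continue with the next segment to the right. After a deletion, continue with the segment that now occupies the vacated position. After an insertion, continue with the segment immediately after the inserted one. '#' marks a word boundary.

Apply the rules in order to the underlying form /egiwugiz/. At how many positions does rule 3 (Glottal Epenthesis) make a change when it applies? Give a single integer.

1 Stop Lenition: [egiwugiz] → [ehiwuhiz]
2 Degemination: no change — [ehiwuhiz]
3 Glottal Epenthesis: [ehiwuhiz] → [hehiwuhiz]
Rule 3 changed 1 position(s).

1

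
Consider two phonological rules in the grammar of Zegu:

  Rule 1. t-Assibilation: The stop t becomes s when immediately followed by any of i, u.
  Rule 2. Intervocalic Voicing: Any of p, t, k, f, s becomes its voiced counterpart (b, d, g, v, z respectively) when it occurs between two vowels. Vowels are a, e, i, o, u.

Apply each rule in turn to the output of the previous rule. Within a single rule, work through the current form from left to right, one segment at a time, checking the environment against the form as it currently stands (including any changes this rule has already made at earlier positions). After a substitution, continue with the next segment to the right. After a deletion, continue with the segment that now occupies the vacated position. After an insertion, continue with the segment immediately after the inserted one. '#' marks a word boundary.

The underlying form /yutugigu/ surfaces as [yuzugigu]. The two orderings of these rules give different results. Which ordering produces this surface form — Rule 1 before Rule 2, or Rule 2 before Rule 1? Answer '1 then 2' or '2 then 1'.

Order 1 then 2:
  1 t-Assibilation: [yutugigu] → [yusugigu]
  2 Intervocalic Voicing: [yusugigu] → [yuzugigu]
  result: [yuzugigu]
Order 2 then 1:
  2 Intervocalic Voicing: [yutugigu] → [yudugigu]
  1 t-Assibilation: no change — [yudugigu]
  result: [yudugigu]

1 then 2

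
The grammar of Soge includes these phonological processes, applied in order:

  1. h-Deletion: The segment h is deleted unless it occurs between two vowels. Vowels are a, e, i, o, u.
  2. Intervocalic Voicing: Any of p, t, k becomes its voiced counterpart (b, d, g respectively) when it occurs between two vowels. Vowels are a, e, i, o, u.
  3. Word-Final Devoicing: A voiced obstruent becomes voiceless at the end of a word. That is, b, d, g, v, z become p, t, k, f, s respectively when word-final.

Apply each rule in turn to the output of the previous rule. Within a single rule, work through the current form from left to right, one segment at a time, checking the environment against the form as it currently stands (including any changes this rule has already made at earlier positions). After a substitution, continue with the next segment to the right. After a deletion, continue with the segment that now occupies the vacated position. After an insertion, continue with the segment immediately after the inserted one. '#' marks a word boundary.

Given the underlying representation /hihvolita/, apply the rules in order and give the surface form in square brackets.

[ivolida]

1 h-Deletion: [hihvolita] → [ivolita]
2 Intervocalic Voicing: [ivolita] → [ivolida]
3 Word-Final Devoicing: no change — [ivolida]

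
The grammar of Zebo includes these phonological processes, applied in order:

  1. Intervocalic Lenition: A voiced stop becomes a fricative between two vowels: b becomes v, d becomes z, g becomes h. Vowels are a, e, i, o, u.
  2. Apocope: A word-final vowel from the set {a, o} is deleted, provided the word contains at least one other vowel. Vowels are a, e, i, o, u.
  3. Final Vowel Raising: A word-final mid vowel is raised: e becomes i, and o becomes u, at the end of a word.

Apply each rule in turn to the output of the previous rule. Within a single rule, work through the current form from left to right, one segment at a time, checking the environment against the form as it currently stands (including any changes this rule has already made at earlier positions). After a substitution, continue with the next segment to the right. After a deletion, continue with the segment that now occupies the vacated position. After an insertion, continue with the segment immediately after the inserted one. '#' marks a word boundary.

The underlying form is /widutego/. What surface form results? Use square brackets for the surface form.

[wizuteh]

1 Intervocalic Lenition: [widutego] → [wizuteho]
2 Apocope: [wizuteho] → [wizuteh]
3 Final Vowel Raising: no change — [wizuteh]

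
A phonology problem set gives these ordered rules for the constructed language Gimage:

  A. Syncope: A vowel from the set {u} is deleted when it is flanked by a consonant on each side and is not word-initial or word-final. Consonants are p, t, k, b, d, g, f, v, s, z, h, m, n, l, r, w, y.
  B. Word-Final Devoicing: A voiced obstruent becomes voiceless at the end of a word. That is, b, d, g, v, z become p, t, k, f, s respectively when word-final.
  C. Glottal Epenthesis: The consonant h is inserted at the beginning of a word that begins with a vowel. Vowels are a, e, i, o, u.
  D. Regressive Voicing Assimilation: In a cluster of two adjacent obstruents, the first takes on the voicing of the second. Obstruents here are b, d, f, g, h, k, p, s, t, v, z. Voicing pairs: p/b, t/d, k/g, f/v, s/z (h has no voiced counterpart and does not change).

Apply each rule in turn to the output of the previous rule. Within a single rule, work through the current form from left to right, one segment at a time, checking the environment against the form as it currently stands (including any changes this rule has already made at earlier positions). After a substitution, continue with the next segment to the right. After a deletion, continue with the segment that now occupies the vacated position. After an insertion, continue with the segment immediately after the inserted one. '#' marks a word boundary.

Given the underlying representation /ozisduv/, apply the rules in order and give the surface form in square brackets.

[hoziztf]

A Syncope: [ozisduv] → [ozisdv]
B Word-Final Devoicing: [ozisdv] → [ozisdf]
C Glottal Epenthesis: [ozisdf] → [hozisdf]
D Regressive Voicing Assimilation: [hozisdf] → [hoziztf]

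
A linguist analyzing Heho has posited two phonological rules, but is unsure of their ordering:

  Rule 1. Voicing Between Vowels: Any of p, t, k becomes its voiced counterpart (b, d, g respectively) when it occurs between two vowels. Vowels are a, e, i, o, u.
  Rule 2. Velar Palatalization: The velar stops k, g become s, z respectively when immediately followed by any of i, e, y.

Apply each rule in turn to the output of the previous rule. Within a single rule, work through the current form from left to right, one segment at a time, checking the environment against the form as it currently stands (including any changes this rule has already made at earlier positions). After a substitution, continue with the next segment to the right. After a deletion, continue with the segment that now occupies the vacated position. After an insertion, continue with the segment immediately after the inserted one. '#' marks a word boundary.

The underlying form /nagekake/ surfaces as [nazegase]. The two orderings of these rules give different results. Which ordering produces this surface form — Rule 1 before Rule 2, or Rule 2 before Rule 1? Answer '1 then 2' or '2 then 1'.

Order 1 then 2:
  1 Voicing Between Vowels: [nagekake] → [nagegage]
  2 Velar Palatalization: [nagegage] → [nazegaze]
  result: [nazegaze]
Order 2 then 1:
  2 Velar Palatalization: [nagekake] → [nazekase]
  1 Voicing Between Vowels: [nazekase] → [nazegase]
  result: [nazegase]

2 then 1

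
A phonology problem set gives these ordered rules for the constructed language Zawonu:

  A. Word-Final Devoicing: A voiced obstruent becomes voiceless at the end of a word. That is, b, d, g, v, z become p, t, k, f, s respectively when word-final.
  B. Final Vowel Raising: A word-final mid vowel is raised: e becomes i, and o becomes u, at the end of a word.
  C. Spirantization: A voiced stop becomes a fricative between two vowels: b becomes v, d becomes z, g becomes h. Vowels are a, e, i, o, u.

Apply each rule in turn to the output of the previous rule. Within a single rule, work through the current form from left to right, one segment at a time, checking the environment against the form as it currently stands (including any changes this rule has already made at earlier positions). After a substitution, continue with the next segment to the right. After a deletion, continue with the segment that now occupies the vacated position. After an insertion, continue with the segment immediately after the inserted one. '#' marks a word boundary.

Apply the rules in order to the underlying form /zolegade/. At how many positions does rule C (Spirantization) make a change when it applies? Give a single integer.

A Word-Final Devoicing: no change — [zolegade]
B Final Vowel Raising: [zolegade] → [zolegadi]
C Spirantization: [zolegadi] → [zolehazi]
Rule C changed 2 position(s).

2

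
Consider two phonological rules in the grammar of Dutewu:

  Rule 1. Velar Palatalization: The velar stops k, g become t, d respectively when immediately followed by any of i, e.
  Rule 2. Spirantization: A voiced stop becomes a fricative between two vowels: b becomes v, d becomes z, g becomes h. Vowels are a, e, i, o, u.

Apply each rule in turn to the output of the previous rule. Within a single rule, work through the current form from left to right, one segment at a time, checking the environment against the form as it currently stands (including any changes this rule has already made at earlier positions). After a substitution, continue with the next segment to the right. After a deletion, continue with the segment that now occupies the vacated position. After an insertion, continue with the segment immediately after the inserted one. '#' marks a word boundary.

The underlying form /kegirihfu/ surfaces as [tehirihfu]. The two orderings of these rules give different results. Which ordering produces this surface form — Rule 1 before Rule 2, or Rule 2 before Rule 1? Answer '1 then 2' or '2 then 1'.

2 then 1

Order 1 then 2:
  1 Velar Palatalization: [kegirihfu] → [tedirihfu]
  2 Spirantization: [tedirihfu] → [tezirihfu]
  result: [tezirihfu]
Order 2 then 1:
  2 Spirantization: [kegirihfu] → [kehirihfu]
  1 Velar Palatalization: [kehirihfu] → [tehirihfu]
  result: [tehirihfu]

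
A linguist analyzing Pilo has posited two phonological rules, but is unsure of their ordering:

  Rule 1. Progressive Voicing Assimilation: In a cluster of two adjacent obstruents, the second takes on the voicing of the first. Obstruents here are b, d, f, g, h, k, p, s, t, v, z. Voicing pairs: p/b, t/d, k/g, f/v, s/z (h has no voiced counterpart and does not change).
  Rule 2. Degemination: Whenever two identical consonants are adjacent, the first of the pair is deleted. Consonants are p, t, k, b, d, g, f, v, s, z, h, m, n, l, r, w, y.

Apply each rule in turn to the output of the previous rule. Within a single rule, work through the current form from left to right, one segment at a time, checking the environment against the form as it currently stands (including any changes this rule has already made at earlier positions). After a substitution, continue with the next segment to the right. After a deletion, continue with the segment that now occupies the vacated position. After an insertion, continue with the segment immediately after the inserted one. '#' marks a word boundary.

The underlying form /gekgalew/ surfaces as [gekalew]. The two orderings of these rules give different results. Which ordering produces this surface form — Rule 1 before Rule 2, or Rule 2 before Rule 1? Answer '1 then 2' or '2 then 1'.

Order 1 then 2:
  1 Progressive Voicing Assimilation: [gekgalew] → [gekkalew]
  2 Degemination: [gekkalew] → [gekalew]
  result: [gekalew]
Order 2 then 1:
  2 Degemination: no change — [gekgalew]
  1 Progressive Voicing Assimilation: [gekgalew] → [gekkalew]
  result: [gekkalew]

1 then 2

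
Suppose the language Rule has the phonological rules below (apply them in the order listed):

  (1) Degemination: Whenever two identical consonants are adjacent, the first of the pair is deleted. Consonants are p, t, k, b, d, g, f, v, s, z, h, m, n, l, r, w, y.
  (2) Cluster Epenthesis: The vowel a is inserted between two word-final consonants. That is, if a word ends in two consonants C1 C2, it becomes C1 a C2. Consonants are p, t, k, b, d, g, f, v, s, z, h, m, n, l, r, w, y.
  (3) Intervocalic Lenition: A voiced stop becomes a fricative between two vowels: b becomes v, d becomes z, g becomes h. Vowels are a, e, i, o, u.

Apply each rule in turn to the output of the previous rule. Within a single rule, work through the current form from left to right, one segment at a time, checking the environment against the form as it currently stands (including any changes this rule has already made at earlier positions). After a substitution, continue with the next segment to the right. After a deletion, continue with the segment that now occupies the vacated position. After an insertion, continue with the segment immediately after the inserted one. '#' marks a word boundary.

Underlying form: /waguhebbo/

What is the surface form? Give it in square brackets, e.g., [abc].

[wahuhevo]

(1) Degemination: [waguhebbo] → [waguhebo]
(2) Cluster Epenthesis: no change — [waguhebo]
(3) Intervocalic Lenition: [waguhebo] → [wahuhevo]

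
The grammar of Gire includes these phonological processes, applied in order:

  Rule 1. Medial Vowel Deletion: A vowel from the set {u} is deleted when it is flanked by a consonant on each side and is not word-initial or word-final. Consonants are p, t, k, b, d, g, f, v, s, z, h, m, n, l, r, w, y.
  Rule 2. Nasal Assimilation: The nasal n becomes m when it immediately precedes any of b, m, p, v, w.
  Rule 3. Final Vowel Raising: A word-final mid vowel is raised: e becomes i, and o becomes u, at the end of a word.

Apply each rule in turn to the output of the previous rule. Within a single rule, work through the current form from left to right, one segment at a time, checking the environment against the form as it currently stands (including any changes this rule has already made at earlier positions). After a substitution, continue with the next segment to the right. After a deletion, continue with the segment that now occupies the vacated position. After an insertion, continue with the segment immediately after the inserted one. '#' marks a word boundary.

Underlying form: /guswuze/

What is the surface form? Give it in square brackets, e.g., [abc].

[gswzi]

Rule 1 Medial Vowel Deletion: [guswuze] → [gswze]
Rule 2 Nasal Assimilation: no change — [gswze]
Rule 3 Final Vowel Raising: [gswze] → [gswzi]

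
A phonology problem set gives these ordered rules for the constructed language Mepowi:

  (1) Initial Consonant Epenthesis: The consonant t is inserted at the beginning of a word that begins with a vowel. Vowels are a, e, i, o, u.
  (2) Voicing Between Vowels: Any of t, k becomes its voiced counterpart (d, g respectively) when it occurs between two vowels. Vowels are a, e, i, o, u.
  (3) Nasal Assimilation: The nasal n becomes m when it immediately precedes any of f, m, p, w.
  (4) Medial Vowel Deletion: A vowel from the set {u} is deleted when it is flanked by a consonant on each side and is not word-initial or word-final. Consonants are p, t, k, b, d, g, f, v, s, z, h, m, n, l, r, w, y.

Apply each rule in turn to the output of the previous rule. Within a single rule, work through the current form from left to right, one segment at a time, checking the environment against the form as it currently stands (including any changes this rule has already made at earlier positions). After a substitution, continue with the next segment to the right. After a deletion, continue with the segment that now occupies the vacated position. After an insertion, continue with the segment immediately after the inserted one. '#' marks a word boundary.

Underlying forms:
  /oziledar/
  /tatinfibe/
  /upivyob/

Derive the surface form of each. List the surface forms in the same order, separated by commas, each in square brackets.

/oziledar/:
  (1) Initial Consonant Epenthesis: [oziledar] → [toziledar]
  (2) Voicing Between Vowels: no change — [toziledar]
  (3) Nasal Assimilation: no change — [toziledar]
  (4) Medial Vowel Deletion: no change — [toziledar]
/tatinfibe/:
  (1) Initial Consonant Epenthesis: no change — [tatinfibe]
  (2) Voicing Between Vowels: [tatinfibe] → [tadinfibe]
  (3) Nasal Assimilation: [tadinfibe] → [tadimfibe]
  (4) Medial Vowel Deletion: no change — [tadimfibe]
/upivyob/:
  (1) Initial Consonant Epenthesis: [upivyob] → [tupivyob]
  (2) Voicing Between Vowels: no change — [tupivyob]
  (3) Nasal Assimilation: no change — [tupivyob]
  (4) Medial Vowel Deletion: [tupivyob] → [tpivyob]

[toziledar], [tadimfibe], [tpivyob]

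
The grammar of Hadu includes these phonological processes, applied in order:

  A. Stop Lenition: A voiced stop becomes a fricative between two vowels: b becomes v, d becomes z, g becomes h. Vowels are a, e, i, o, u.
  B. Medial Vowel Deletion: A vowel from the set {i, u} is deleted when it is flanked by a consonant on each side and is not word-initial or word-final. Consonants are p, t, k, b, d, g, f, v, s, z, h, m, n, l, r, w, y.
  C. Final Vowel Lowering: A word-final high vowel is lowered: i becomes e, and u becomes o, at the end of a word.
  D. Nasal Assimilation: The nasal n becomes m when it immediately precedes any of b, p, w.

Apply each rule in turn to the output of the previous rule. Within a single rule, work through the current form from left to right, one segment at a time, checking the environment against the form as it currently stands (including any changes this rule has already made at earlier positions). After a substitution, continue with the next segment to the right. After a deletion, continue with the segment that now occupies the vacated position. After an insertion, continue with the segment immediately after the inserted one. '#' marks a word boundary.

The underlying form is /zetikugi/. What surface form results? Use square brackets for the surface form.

[zetkhe]

A Stop Lenition: [zetikugi] → [zetikuhi]
B Medial Vowel Deletion: [zetikuhi] → [zetkhi]
C Final Vowel Lowering: [zetkhi] → [zetkhe]
D Nasal Assimilation: no change — [zetkhe]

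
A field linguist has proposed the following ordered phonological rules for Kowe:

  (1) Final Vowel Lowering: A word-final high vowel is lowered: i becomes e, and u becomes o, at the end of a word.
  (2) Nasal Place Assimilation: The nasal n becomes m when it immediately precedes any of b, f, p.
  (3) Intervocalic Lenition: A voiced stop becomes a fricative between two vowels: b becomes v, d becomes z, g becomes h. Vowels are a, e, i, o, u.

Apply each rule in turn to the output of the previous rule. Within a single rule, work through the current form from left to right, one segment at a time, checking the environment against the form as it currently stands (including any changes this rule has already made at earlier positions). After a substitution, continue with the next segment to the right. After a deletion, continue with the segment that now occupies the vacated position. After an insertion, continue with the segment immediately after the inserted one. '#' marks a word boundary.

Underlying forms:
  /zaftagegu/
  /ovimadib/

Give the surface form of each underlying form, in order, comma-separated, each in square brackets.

/zaftagegu/:
  (1) Final Vowel Lowering: [zaftagegu] → [zaftagego]
  (2) Nasal Place Assimilation: no change — [zaftagego]
  (3) Intervocalic Lenition: [zaftagego] → [zaftaheho]
/ovimadib/:
  (1) Final Vowel Lowering: no change — [ovimadib]
  (2) Nasal Place Assimilation: no change — [ovimadib]
  (3) Intervocalic Lenition: [ovimadib] → [ovimazib]

[zaftaheho], [ovimazib]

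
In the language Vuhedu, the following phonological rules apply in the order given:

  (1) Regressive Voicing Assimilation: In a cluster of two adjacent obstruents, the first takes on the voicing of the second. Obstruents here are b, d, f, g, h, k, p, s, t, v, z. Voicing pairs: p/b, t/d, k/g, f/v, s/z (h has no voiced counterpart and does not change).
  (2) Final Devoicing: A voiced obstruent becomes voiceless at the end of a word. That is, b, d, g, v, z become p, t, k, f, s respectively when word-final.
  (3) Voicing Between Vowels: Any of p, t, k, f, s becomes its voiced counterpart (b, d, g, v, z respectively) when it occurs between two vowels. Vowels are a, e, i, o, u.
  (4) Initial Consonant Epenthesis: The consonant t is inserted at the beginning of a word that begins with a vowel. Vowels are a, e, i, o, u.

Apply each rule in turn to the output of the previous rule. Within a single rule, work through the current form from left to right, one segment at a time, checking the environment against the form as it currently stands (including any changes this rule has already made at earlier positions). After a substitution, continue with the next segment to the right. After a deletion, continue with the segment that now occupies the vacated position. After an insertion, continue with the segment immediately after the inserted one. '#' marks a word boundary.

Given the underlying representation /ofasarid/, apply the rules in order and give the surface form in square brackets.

(1) Regressive Voicing Assimilation: no change — [ofasarid]
(2) Final Devoicing: [ofasarid] → [ofasarit]
(3) Voicing Between Vowels: [ofasarit] → [ovazarit]
(4) Initial Consonant Epenthesis: [ovazarit] → [tovazarit]

[tovazarit]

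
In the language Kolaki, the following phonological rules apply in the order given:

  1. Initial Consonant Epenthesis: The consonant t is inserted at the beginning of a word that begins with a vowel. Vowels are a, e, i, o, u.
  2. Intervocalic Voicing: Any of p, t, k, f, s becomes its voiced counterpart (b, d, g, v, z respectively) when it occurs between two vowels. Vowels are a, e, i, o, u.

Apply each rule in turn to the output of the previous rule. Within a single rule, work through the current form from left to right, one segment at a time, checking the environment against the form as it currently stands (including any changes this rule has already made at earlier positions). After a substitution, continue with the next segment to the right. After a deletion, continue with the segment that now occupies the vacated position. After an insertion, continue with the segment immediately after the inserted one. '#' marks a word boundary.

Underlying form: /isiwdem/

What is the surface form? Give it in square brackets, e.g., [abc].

[tiziwdem]

1 Initial Consonant Epenthesis: [isiwdem] → [tisiwdem]
2 Intervocalic Voicing: [tisiwdem] → [tiziwdem]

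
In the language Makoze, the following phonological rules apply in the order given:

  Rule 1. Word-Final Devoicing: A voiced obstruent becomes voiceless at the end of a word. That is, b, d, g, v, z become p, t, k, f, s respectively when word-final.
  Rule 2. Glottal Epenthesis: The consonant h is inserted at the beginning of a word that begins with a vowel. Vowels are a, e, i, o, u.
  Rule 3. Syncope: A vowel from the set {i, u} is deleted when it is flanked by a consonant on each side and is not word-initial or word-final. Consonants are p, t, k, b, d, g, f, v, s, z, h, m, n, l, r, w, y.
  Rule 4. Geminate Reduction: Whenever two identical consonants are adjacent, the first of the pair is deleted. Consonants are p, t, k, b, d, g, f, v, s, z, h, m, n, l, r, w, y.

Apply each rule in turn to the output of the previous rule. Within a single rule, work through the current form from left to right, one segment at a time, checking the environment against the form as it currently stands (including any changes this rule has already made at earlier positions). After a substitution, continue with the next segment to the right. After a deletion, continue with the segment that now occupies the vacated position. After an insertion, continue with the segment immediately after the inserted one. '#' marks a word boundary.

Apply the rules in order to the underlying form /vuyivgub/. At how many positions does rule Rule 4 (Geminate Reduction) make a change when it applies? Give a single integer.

Rule 1 Word-Final Devoicing: [vuyivgub] → [vuyivgup]
Rule 2 Glottal Epenthesis: no change — [vuyivgup]
Rule 3 Syncope: [vuyivgup] → [vyvgp]
Rule 4 Geminate Reduction: no change — [vyvgp]
Rule Rule 4 changed 0 position(s).

0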